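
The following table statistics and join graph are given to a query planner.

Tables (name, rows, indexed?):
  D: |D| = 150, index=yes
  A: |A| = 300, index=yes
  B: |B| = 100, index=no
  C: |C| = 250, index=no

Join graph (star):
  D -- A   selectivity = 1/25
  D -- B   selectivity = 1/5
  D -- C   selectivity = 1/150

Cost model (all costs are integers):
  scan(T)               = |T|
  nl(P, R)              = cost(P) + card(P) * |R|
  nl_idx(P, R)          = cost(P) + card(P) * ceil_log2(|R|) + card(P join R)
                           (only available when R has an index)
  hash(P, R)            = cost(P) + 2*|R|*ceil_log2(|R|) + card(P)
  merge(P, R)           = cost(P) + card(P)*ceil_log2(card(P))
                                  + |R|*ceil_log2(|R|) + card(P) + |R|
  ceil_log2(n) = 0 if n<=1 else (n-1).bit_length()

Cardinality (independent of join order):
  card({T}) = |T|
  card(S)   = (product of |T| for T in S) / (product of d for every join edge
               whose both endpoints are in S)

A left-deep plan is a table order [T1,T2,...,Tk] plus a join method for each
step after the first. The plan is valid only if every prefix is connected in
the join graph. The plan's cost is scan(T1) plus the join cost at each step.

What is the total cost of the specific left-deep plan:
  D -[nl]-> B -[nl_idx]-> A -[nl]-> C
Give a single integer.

step 1: scan D: cost=150, card=150
step 2: join B via nl
    card(P join B) = 150*100/(5) = 3000
    cost = 150 + 150*100 = 15150
step 3: join A via nl_idx
    card(P join A) = 3000*300/(25) = 36000
    cost = 15150 + 3000*9 + 36000 = 78150
step 4: join C via nl
    card(P join C) = 36000*250/(150) = 60000
    cost = 78150 + 36000*250 = 9078150

9078150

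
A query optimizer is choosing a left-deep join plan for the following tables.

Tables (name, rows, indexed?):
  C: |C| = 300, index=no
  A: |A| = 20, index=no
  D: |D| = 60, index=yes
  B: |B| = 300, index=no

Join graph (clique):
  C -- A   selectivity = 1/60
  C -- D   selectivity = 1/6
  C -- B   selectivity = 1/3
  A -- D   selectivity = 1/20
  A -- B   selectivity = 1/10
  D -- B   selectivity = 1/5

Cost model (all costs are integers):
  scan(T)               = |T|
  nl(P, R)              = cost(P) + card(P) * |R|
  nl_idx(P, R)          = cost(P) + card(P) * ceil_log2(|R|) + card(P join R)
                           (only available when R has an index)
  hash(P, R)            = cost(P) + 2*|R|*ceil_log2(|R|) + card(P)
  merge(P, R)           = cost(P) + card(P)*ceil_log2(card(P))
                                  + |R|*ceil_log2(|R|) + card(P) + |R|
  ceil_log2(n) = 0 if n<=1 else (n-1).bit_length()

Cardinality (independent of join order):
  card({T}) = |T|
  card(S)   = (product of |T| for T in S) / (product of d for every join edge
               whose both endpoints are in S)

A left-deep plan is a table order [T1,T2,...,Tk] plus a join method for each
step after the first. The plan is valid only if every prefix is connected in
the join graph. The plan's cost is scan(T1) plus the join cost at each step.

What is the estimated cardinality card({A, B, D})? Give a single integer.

360

Tables in S: A(20), B(300), D(60)
Edges inside S: A-D(d=20), A-B(d=10), D-B(d=5)
numerator = 20 * 300 * 60 = 360000
denominator = 20 * 10 * 5 = 1000
card(S) = 360000 / 1000 = 360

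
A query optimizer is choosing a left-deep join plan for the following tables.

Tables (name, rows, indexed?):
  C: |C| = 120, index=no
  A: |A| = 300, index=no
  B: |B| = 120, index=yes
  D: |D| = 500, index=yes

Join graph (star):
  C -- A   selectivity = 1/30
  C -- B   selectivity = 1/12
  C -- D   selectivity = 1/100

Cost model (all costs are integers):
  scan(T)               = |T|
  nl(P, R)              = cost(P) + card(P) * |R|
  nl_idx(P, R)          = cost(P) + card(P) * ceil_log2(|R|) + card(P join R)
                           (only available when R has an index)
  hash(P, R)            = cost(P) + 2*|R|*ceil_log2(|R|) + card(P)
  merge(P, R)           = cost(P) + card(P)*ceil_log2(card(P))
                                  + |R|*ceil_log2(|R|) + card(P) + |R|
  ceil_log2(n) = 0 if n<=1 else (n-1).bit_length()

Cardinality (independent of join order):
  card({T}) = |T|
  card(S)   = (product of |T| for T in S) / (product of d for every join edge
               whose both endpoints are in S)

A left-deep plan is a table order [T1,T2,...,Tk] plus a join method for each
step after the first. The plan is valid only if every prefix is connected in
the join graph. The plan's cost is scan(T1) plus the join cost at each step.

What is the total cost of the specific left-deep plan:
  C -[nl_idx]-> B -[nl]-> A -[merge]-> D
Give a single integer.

547160

step 1: scan C: cost=120, card=120
step 2: join B via nl_idx
    card(P join B) = 120*120/(12) = 1200
    cost = 120 + 120*7 + 1200 = 2160
step 3: join A via nl
    card(P join A) = 1200*300/(30) = 12000
    cost = 2160 + 1200*300 = 362160
step 4: join D via merge
    card(P join D) = 12000*500/(100) = 60000
    cost = 362160 + 12000*14 + 500*9 + 12000 + 500 = 547160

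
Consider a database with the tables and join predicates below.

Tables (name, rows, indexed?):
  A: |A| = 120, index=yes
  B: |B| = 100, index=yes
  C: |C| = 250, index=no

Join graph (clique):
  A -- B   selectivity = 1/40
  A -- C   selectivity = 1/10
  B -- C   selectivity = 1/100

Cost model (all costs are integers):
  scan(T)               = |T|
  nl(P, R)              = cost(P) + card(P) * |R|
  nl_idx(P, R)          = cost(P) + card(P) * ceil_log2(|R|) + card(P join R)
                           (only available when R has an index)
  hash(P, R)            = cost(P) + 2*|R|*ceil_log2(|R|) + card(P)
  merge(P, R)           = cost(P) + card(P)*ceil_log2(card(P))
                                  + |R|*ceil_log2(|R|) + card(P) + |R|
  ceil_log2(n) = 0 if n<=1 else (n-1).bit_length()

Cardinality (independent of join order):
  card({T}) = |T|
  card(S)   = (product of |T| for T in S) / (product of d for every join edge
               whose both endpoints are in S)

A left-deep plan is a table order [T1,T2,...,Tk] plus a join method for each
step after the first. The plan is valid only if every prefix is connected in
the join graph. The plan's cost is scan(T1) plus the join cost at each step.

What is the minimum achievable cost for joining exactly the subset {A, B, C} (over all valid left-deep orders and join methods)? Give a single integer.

3725

Selinger DP over subsets of {A,B,C}:
  {A}: scan cost=120, card=120
  {B}: scan cost=100, card=100
  {C}: scan cost=250, card=250
  {AB}: card=300; try (A,nl_idx)→1100, (B,nl_idx)→1260, (B,hash)→1640, (A,merge)→1860, (B,merge)→1880, (A,hash)→1880 …(+2); best=1100 via (A,nl_idx)
  {AC}: card=3000; try (A,hash)→2180, (C,merge)→3330, (A,merge)→3460, (C,hash)→4240, (A,nl_idx)→5000, (C,nl)→30120 …(+1); best=2180 via (A,hash)
  {BC}: card=250; try (B,hash)→1900, (B,nl_idx)→2250, (C,merge)→3150, (B,merge)→3300, (C,hash)→4200, (C,nl)→25100 …(+1); best=1900 via (B,hash)
  {ABC}: card=75; try (A,nl_idx)→3725, (A,hash)→3830, (A,merge)→5110, (C,hash)→5400, (C,merge)→6350, (B,hash)→6580 …(+5); best=3725 via (A,nl_idx)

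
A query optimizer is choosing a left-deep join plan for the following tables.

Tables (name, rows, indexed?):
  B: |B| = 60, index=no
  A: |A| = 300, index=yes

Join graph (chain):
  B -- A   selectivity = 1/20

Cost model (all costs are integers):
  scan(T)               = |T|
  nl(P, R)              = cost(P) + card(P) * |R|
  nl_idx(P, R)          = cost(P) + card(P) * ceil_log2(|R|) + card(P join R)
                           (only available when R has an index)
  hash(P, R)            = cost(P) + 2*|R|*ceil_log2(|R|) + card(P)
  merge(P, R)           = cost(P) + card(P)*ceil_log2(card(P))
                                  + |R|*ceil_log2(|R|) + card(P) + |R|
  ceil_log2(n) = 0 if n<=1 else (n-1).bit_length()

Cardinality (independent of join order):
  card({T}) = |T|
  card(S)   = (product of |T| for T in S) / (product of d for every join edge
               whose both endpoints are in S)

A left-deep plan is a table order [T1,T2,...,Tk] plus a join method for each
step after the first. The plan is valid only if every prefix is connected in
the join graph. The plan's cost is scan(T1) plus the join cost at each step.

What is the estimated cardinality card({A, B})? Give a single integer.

900

Tables in S: A(300), B(60)
Edges inside S: B-A(d=20)
numerator = 300 * 60 = 18000
denominator = 20 = 20
card(S) = 18000 / 20 = 900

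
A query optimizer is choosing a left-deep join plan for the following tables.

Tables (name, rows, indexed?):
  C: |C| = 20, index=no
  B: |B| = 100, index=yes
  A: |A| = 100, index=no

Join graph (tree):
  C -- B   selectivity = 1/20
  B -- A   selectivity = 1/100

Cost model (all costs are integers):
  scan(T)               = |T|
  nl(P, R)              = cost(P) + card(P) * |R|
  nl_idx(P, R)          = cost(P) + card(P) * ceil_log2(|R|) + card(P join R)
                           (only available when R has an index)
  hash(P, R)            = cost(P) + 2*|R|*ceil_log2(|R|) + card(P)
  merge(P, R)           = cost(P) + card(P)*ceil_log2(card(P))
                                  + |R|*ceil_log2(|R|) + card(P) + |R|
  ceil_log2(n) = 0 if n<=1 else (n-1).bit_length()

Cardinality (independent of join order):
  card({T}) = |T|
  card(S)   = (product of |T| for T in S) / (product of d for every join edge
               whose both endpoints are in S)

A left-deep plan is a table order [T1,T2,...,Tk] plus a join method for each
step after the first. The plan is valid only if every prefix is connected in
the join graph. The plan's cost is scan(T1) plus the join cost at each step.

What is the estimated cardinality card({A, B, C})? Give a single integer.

Tables in S: A(100), B(100), C(20)
Edges inside S: C-B(d=20), B-A(d=100)
numerator = 100 * 100 * 20 = 200000
denominator = 20 * 100 = 2000
card(S) = 200000 / 2000 = 100

100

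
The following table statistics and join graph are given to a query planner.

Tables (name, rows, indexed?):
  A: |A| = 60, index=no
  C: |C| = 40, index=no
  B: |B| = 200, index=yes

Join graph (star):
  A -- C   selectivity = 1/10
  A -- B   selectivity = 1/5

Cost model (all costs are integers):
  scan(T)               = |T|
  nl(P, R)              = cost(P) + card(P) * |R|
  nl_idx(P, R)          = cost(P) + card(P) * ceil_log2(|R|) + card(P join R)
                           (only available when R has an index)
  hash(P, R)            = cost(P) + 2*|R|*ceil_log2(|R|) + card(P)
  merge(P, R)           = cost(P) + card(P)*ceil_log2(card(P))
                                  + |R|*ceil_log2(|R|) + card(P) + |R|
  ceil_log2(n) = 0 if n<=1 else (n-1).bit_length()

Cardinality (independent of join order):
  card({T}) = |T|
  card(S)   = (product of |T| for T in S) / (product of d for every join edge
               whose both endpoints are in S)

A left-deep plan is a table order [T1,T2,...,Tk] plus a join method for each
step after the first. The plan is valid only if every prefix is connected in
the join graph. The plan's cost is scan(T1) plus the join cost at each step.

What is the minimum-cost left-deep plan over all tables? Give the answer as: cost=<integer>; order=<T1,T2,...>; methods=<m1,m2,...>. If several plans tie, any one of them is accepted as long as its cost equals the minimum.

Selinger DP (subsets sized 1..n):
  {A}: scan cost=60, card=60
  {C}: scan cost=40, card=40
  {B}: scan cost=200, card=200
  {AC}: card=240; try (C,hash)→600, (A,merge)→740, (C,merge)→760, (A,hash)→800, (A,nl)→2440, (C,nl)→2460; best=600 via (C,hash)
  {AB}: card=2400; try (A,hash)→1120, (B,merge)→2280, (A,merge)→2420, (B,nl_idx)→2940, (B,hash)→3320, (B,nl)→12060 …(+1); best=1120 via (A,hash)
  {ABC}: card=9600; try (C,hash)→4000, (B,hash)→4040, (B,merge)→4560, (B,nl_idx)→12120, (C,merge)→32600, (B,nl)→48600 …(+1); best=4000 via (C,hash)

cost=4000; order=B,A,C; methods=hash,hash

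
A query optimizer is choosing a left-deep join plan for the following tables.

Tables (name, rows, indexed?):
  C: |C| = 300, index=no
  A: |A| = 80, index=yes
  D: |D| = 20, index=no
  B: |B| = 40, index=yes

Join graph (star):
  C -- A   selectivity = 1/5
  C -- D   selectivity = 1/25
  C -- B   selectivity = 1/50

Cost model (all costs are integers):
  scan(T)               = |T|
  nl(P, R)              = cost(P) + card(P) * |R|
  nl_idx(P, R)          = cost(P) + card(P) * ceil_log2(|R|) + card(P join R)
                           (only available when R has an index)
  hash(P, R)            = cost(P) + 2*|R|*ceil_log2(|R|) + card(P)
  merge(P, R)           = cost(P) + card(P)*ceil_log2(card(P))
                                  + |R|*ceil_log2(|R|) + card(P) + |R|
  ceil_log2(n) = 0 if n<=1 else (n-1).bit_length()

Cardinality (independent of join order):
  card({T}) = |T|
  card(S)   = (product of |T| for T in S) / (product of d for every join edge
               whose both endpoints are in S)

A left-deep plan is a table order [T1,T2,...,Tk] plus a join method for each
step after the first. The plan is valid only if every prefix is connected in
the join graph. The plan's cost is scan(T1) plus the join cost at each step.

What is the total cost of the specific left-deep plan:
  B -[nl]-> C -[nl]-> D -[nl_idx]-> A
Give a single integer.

21256

step 1: scan B: cost=40, card=40
step 2: join C via nl
    card(P join C) = 40*300/(50) = 240
    cost = 40 + 40*300 = 12040
step 3: join D via nl
    card(P join D) = 240*20/(25) = 192
    cost = 12040 + 240*20 = 16840
step 4: join A via nl_idx
    card(P join A) = 192*80/(5) = 3072
    cost = 16840 + 192*7 + 3072 = 21256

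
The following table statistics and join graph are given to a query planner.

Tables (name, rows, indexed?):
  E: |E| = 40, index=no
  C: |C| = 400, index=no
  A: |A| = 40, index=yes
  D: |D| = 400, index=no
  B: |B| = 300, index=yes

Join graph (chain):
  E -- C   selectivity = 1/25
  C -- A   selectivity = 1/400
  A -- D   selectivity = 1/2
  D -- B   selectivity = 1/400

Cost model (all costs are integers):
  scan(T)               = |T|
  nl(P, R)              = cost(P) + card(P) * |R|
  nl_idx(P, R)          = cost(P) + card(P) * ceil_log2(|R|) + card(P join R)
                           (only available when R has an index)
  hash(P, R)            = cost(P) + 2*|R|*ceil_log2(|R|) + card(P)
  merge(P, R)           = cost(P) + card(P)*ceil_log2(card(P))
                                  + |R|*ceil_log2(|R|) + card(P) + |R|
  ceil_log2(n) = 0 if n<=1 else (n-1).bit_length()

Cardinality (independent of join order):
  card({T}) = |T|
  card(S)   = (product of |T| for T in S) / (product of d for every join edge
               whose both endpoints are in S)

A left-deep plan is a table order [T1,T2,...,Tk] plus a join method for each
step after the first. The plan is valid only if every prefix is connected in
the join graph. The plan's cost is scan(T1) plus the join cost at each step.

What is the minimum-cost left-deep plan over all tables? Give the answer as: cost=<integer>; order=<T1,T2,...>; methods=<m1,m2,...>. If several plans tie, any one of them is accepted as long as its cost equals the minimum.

cost=24448; order=C,A,E,D,B; methods=hash,hash,merge,hash

Selinger DP (subsets sized 1..n):
  {E}: scan cost=40, card=40
  {C}: scan cost=400, card=400
  {A}: scan cost=40, card=40
  {D}: scan cost=400, card=400
  {B}: scan cost=300, card=300
  {CE}: card=640; try (E,hash)→1280, (C,merge)→4320, (E,merge)→4680, (C,hash)→7280, (C,nl)→16040, (E,nl)→16400; best=1280 via (E,hash)
  {AC}: card=40; try (A,hash)→1280, (A,nl_idx)→2840, (C,merge)→4320, (A,merge)→4680, (C,hash)→7280, (C,nl)→16040 …(+1); best=1280 via (A,hash)
  {AD}: card=8000; try (A,hash)→1280, (D,merge)→4320, (A,merge)→4680, (D,hash)→7280, (A,nl_idx)→10800, (D,nl)→16040 …(+1); best=1280 via (A,hash)
  {BD}: card=300; try (B,nl_idx)→4300, (B,hash)→6200, (D,merge)→7300, (B,merge)→7400, (D,hash)→7800, (D,nl)→120300 …(+1); best=4300 via (B,nl_idx)
  {ACE}: card=64; try (E,hash)→1800, (E,merge)→1840, (A,hash)→2400, (E,nl)→2880, (A,nl_idx)→5184, (A,merge)→8600 …(+1); best=1800 via (E,hash)
  {ACD}: card=8000; try (D,merge)→5560, (D,hash)→8520, (C,hash)→16480, (D,nl)→17280, (C,merge)→117280, (C,nl)→3201280; best=5560 via (D,merge)
  {ABD}: card=6000; try (A,hash)→5080, (A,merge)→7580, (A,nl_idx)→12100, (B,hash)→14680, (A,nl)→16300, (B,nl_idx)→79280 …(+2); best=5080 via (A,hash)
  {ACDE}: card=12800; try (D,merge)→6248, (D,hash)→9064, (E,hash)→14040, (D,nl)→27400, (E,merge)→117840, (E,nl)→325560; best=6248 via (D,merge)
  {ABCD}: card=6000; try (C,hash)→18280, (B,hash)→18960, (B,nl_idx)→83560, (C,merge)→93080, (B,merge)→120560, (C,nl)→2405080 …(+1); best=18280 via (C,hash)
  {ABCDE}: card=9600; try (B,hash)→24448, (E,hash)→24760, (E,merge)→102560, (B,nl_idx)→131048, (B,merge)→201248, (E,nl)→258280 …(+1); best=24448 via (B,hash)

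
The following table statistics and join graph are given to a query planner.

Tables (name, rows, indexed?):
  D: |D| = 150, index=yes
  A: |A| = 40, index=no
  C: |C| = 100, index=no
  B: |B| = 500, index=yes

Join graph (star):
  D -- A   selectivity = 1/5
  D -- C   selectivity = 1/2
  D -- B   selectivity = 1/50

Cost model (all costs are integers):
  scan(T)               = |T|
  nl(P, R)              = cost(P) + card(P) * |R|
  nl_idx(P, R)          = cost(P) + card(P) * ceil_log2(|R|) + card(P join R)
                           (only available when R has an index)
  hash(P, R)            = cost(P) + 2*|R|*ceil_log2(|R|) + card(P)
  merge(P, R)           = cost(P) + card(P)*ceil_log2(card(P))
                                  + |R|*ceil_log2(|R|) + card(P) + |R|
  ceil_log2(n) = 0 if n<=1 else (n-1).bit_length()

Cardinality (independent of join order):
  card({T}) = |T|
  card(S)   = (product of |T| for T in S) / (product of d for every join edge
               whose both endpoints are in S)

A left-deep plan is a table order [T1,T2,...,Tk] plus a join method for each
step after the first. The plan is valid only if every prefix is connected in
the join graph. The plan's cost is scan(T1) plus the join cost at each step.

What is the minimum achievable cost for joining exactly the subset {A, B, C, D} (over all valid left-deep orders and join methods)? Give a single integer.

18380

Selinger DP over subsets of {A,B,C,D}:
  {D}: scan cost=150, card=150
  {A}: scan cost=40, card=40
  {C}: scan cost=100, card=100
  {B}: scan cost=500, card=500
  {AD}: card=1200; try (A,hash)→780, (D,nl_idx)→1560, (D,merge)→1670, (A,merge)→1780, (D,hash)→2480, (D,nl)→6040 …(+1); best=780 via (A,hash)
  {CD}: card=7500; try (C,hash)→1700, (D,merge)→2250, (C,merge)→2300, (D,hash)→2600, (D,nl_idx)→8400, (D,nl)→15100 …(+1); best=1700 via (C,hash)
  {BD}: card=1500; try (B,nl_idx)→3000, (D,hash)→3400, (D,nl_idx)→6000, (B,merge)→6500, (D,merge)→6850, (B,hash)→9300 …(+2); best=3000 via (B,nl_idx)
  {ACD}: card=60000; try (C,hash)→3380, (A,hash)→9680, (C,merge)→15980, (A,merge)→106980, (C,nl)→120780, (A,nl)→301700; best=3380 via (C,hash)
  {ABD}: card=12000; try (A,hash)→4980, (B,hash)→10980, (B,merge)→20180, (A,merge)→21280, (B,nl_idx)→23580, (A,nl)→63000 …(+1); best=4980 via (A,hash)
  {BCD}: card=75000; try (C,hash)→5900, (B,hash)→18200, (C,merge)→21800, (B,merge)→111700, (B,nl_idx)→144200, (C,nl)→153000 …(+1); best=5900 via (C,hash)
  {ABCD}: card=600000; try (C,hash)→18380, (B,hash)→72380, (A,hash)→81380, (C,merge)→185780, (B,merge)→1028380, (B,nl_idx)→1143380 …(+4); best=18380 via (C,hash)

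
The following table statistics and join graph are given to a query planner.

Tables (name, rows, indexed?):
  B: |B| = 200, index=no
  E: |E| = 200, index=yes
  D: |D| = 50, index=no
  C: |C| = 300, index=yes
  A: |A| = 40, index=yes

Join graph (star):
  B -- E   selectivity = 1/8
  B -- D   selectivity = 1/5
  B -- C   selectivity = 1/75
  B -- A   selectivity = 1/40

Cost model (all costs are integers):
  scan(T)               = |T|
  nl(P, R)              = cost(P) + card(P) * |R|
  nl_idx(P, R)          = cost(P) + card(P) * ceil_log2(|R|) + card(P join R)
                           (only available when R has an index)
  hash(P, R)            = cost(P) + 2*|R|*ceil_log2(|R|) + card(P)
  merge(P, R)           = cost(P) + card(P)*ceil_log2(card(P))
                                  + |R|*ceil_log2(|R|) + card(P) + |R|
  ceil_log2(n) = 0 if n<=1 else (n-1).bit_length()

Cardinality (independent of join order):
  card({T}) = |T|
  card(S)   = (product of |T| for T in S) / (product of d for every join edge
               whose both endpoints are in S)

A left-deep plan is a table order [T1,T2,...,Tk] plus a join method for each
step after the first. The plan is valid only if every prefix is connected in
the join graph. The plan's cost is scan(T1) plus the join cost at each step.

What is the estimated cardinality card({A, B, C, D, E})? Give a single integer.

200000

Tables in S: A(40), B(200), C(300), D(50), E(200)
Edges inside S: B-E(d=8), B-D(d=5), B-C(d=75), B-A(d=40)
numerator = 40 * 200 * 300 * 50 * 200 = 24000000000
denominator = 8 * 5 * 75 * 40 = 120000
card(S) = 24000000000 / 120000 = 200000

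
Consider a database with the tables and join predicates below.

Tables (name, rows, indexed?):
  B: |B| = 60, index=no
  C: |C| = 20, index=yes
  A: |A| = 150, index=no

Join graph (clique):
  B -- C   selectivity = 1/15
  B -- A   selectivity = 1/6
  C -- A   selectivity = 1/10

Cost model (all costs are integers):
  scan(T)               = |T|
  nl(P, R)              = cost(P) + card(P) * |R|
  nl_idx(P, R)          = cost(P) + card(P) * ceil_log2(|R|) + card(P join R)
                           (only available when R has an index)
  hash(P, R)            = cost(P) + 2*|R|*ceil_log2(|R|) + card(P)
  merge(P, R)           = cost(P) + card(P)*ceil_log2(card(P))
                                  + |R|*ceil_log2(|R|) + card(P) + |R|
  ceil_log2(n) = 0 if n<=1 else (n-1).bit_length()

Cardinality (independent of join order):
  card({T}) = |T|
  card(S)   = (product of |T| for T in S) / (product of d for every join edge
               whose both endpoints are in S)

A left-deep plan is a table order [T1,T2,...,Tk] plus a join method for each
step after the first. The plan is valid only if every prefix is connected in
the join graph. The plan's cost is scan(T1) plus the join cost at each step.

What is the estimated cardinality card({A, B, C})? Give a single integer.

Tables in S: A(150), B(60), C(20)
Edges inside S: B-C(d=15), B-A(d=6), C-A(d=10)
numerator = 150 * 60 * 20 = 180000
denominator = 15 * 6 * 10 = 900
card(S) = 180000 / 900 = 200

200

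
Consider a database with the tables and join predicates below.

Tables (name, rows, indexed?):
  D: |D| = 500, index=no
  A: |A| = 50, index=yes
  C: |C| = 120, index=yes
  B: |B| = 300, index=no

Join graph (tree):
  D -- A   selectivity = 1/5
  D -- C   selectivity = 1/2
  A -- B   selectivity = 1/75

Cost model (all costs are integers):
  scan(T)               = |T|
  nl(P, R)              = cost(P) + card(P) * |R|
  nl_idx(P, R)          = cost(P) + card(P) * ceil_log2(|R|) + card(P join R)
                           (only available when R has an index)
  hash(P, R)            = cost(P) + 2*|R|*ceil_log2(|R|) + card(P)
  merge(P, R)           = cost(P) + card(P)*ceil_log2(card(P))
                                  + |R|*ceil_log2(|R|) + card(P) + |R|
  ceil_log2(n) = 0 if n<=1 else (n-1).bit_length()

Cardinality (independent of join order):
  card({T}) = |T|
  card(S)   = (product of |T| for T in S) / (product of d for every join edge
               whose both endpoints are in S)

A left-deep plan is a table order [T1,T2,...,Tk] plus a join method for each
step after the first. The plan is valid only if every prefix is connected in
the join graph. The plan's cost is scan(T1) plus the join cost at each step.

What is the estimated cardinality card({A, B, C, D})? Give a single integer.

Tables in S: A(50), B(300), C(120), D(500)
Edges inside S: D-A(d=5), D-C(d=2), A-B(d=75)
numerator = 50 * 300 * 120 * 500 = 900000000
denominator = 5 * 2 * 75 = 750
card(S) = 900000000 / 750 = 1200000

1200000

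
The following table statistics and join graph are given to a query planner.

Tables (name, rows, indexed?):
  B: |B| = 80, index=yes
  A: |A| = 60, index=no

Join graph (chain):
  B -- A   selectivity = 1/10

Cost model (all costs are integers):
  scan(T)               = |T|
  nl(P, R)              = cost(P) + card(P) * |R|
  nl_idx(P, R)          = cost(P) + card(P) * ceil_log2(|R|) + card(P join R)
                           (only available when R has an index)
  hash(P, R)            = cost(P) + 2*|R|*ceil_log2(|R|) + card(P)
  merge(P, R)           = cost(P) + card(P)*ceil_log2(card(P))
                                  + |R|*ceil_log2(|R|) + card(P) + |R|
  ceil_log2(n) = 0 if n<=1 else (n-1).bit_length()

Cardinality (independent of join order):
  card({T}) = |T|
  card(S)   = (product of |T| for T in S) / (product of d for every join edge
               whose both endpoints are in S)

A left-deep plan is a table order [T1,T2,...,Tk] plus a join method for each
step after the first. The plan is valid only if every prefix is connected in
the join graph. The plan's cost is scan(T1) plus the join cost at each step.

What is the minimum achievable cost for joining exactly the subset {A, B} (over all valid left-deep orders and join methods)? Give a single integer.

880

Selinger DP over subsets of {A,B}:
  {B}: scan cost=80, card=80
  {A}: scan cost=60, card=60
  {AB}: card=480; try (A,hash)→880, (B,nl_idx)→960, (B,merge)→1120, (A,merge)→1140, (B,hash)→1240, (B,nl)→4860 …(+1); best=880 via (A,hash)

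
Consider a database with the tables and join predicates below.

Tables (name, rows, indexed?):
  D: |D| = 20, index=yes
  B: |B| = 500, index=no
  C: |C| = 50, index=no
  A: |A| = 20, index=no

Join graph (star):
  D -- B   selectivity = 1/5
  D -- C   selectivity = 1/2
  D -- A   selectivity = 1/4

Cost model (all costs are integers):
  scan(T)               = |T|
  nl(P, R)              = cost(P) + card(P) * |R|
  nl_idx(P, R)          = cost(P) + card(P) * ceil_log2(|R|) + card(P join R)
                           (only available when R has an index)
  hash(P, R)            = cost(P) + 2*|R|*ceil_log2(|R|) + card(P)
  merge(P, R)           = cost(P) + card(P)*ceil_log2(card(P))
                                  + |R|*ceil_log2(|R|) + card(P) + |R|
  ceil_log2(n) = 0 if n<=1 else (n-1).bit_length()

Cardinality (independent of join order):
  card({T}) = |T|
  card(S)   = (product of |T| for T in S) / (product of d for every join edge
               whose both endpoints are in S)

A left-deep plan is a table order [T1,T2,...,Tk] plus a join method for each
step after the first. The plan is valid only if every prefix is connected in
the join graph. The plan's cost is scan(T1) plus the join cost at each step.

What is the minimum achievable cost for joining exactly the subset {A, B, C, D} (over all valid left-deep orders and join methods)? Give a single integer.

Selinger DP over subsets of {A,B,C,D}:
  {D}: scan cost=20, card=20
  {B}: scan cost=500, card=500
  {C}: scan cost=50, card=50
  {A}: scan cost=20, card=20
  {BD}: card=2000; try (D,hash)→1200, (D,nl_idx)→5000, (B,merge)→5140, (D,merge)→5620, (B,hash)→9040, (B,nl)→10020 …(+1); best=1200 via (D,hash)
  {CD}: card=500; try (D,hash)→300, (C,merge)→490, (D,merge)→520, (C,hash)→640, (D,nl_idx)→800, (C,nl)→1020 …(+1); best=300 via (D,hash)
  {AD}: card=100; try (D,nl_idx)→220, (D,hash)→240, (A,hash)→240, (D,merge)→260, (A,merge)→260, (D,nl)→420 …(+1); best=220 via (D,nl_idx)
  {BCD}: card=50000; try (C,hash)→3800, (B,hash)→9800, (B,merge)→10300, (C,merge)→25550, (C,nl)→101200, (B,nl)→250300; best=3800 via (C,hash)
  {ABD}: card=10000; try (A,hash)→3400, (B,merge)→6020, (B,hash)→9320, (A,merge)→25320, (A,nl)→41200, (B,nl)→50220; best=3400 via (A,hash)
  {ACD}: card=2500; try (C,hash)→920, (A,hash)→1000, (C,merge)→1370, (C,nl)→5220, (A,merge)→5420, (A,nl)→10300; best=920 via (C,hash)
  {ABCD}: card=250000; try (B,hash)→12420, (C,hash)→14000, (B,merge)→38420, (A,hash)→54000, (C,merge)→153750, (C,nl)→503400 …(+3); best=12420 via (B,hash)

12420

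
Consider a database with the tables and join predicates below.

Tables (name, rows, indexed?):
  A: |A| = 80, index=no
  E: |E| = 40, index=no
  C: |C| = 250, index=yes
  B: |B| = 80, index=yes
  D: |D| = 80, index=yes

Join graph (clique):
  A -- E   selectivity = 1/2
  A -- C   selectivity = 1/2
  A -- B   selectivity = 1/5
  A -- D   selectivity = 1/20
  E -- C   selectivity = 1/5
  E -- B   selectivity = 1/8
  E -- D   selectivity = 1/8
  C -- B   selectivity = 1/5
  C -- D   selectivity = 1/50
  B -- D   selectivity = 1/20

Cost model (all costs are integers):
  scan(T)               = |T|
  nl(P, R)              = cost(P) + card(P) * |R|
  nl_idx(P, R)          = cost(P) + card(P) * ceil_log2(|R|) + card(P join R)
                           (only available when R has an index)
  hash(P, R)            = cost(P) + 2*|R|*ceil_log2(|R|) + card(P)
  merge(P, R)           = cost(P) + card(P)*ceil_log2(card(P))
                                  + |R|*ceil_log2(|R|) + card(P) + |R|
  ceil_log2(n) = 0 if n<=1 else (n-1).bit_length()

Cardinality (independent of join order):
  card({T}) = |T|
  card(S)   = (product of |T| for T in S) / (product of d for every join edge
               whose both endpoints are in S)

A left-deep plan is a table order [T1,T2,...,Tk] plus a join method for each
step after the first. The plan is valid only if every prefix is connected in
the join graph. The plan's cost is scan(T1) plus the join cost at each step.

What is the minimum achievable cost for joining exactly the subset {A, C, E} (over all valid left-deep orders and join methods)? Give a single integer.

4100

Selinger DP over subsets of {A,C,E}:
  {A}: scan cost=80, card=80
  {E}: scan cost=40, card=40
  {C}: scan cost=250, card=250
  {AE}: card=1600; try (E,hash)→640, (A,merge)→960, (E,merge)→1000, (A,hash)→1200, (A,nl)→3240, (E,nl)→3280; best=640 via (E,hash)
  {AC}: card=10000; try (A,hash)→1620, (C,merge)→2970, (A,merge)→3140, (C,hash)→4160, (C,nl_idx)→10720, (C,nl)→20080 …(+1); best=1620 via (A,hash)
  {CE}: card=2000; try (E,hash)→980, (C,nl_idx)→2360, (C,merge)→2570, (E,merge)→2780, (C,hash)→4080, (C,nl)→10040 …(+1); best=980 via (E,hash)
  {ACE}: card=40000; try (A,hash)→4100, (C,hash)→6240, (E,hash)→12100, (C,merge)→22090, (A,merge)→25620, (C,nl_idx)→53440 …(+4); best=4100 via (A,hash)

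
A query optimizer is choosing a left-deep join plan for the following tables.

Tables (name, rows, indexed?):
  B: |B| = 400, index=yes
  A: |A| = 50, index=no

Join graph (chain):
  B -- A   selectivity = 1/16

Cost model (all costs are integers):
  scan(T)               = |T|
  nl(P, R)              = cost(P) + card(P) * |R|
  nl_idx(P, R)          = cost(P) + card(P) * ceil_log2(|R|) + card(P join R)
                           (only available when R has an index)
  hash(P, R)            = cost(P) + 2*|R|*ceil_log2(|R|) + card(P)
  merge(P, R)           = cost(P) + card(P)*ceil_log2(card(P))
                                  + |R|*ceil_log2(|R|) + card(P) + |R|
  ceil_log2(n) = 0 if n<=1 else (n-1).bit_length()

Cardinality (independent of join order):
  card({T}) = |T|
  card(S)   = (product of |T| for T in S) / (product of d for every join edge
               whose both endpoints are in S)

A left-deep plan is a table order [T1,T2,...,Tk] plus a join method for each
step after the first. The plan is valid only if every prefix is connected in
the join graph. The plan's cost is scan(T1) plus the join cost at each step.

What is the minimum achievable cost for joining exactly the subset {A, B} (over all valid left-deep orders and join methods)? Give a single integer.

1400

Selinger DP over subsets of {A,B}:
  {B}: scan cost=400, card=400
  {A}: scan cost=50, card=50
  {AB}: card=1250; try (A,hash)→1400, (B,nl_idx)→1750, (B,merge)→4400, (A,merge)→4750, (B,hash)→7300, (B,nl)→20050 …(+1); best=1400 via (A,hash)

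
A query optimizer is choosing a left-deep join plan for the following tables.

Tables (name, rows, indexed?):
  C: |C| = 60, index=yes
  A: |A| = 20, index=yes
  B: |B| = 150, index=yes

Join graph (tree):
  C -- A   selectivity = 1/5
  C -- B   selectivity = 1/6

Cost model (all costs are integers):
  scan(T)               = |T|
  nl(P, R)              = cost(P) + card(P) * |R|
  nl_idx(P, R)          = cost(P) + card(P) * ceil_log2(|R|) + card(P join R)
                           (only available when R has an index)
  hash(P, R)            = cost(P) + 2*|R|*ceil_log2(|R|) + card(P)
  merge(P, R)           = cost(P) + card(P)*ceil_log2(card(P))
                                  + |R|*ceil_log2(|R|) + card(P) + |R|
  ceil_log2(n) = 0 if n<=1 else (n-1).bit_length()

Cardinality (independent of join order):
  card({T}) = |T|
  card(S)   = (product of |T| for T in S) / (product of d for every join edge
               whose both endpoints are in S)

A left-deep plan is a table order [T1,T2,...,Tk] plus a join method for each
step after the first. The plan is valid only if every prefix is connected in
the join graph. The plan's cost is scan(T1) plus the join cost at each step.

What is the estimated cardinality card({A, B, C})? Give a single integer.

6000

Tables in S: A(20), B(150), C(60)
Edges inside S: C-A(d=5), C-B(d=6)
numerator = 20 * 150 * 60 = 180000
denominator = 5 * 6 = 30
card(S) = 180000 / 30 = 6000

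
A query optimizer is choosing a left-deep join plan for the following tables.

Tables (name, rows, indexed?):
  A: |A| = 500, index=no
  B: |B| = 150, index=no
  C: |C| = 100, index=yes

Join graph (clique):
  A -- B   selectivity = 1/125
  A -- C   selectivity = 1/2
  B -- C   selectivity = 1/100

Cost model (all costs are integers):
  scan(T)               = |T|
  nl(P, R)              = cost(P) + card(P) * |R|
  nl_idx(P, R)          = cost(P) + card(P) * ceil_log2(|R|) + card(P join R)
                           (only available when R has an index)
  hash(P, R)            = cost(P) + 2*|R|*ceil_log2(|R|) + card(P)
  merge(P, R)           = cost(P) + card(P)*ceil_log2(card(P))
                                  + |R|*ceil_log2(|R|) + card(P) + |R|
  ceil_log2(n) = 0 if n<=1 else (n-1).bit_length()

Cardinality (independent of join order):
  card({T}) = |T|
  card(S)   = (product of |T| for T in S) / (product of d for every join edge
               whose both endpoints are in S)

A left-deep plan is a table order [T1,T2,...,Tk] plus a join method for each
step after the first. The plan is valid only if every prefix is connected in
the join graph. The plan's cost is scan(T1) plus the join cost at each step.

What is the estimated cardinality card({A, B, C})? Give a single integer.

Tables in S: A(500), B(150), C(100)
Edges inside S: A-B(d=125), A-C(d=2), B-C(d=100)
numerator = 500 * 150 * 100 = 7500000
denominator = 125 * 2 * 100 = 25000
card(S) = 7500000 / 25000 = 300

300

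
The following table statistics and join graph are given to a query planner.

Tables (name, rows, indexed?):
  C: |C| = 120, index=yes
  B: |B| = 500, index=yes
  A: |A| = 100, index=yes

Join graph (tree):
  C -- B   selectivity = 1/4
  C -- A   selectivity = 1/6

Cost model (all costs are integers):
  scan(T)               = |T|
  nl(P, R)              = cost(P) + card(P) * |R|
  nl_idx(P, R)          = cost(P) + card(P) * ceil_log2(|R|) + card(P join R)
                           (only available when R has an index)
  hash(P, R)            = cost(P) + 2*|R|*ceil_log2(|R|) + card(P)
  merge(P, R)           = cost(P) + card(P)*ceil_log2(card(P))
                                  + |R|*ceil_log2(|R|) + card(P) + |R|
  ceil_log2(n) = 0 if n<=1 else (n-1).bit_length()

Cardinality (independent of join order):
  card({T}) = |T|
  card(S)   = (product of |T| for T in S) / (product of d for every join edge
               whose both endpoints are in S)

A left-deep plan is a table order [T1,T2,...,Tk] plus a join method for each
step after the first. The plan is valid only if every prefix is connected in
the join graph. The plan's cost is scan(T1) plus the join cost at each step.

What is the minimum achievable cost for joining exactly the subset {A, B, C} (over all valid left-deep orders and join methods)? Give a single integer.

12640

Selinger DP over subsets of {A,B,C}:
  {C}: scan cost=120, card=120
  {B}: scan cost=500, card=500
  {A}: scan cost=100, card=100
  {BC}: card=15000; try (C,hash)→2680, (B,merge)→6080, (C,merge)→6460, (B,hash)→9240, (B,nl_idx)→16200, (C,nl_idx)→19000 …(+2); best=2680 via (C,hash)
  {AC}: card=2000; try (A,hash)→1640, (C,merge)→1860, (C,hash)→1880, (A,merge)→1880, (C,nl_idx)→2800, (A,nl_idx)→2960 …(+2); best=1640 via (A,hash)
  {ABC}: card=250000; try (B,hash)→12640, (A,hash)→19080, (B,merge)→30640, (A,merge)→228480, (B,nl_idx)→269640, (A,nl_idx)→357680 …(+2); best=12640 via (B,hash)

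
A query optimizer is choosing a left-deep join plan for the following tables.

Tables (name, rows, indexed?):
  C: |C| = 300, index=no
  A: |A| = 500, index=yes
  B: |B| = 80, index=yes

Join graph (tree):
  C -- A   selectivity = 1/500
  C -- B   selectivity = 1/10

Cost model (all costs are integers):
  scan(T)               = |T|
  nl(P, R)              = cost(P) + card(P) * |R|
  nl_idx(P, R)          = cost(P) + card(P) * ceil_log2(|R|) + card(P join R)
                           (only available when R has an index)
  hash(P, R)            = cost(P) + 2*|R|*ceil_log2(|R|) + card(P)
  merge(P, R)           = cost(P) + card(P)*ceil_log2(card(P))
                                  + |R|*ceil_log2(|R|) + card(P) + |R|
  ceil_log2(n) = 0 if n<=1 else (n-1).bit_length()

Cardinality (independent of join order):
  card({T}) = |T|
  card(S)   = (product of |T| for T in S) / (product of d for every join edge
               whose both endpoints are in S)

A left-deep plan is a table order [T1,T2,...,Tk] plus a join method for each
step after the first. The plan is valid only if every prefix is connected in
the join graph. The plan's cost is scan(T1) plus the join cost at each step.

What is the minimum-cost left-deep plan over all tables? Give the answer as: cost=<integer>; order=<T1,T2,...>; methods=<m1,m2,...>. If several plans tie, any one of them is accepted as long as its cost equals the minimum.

Selinger DP (subsets sized 1..n):
  {C}: scan cost=300, card=300
  {A}: scan cost=500, card=500
  {B}: scan cost=80, card=80
  {AC}: card=300; try (A,nl_idx)→3300, (C,hash)→6400, (A,merge)→8300, (C,merge)→8500, (A,hash)→9600, (A,nl)→150300 …(+1); best=3300 via (A,nl_idx)
  {BC}: card=2400; try (B,hash)→1720, (C,merge)→3720, (B,merge)→3940, (B,nl_idx)→4800, (C,hash)→5560, (C,nl)→24080 …(+1); best=1720 via (B,hash)
  {ABC}: card=2400; try (B,hash)→4720, (B,merge)→6940, (B,nl_idx)→7800, (A,hash)→13120, (A,nl_idx)→25720, (B,nl)→27300 …(+2); best=4720 via (B,hash)

cost=4720; order=C,A,B; methods=nl_idx,hash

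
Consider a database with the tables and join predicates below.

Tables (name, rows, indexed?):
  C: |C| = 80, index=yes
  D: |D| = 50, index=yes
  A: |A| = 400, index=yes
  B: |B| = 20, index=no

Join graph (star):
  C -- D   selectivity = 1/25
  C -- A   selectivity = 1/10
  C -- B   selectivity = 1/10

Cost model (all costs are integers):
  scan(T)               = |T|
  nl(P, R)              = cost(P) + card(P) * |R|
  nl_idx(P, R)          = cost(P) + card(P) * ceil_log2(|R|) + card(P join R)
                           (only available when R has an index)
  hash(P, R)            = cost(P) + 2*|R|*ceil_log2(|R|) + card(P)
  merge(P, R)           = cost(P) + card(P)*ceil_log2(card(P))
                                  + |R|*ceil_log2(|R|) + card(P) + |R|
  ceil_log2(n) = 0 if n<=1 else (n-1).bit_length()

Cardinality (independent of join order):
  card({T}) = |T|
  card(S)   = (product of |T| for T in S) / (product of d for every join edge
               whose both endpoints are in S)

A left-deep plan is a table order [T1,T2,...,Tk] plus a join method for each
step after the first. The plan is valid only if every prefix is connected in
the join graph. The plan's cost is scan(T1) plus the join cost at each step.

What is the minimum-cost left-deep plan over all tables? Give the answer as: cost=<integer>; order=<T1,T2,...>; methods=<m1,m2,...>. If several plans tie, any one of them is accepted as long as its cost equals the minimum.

Selinger DP (subsets sized 1..n):
  {C}: scan cost=80, card=80
  {D}: scan cost=50, card=50
  {A}: scan cost=400, card=400
  {B}: scan cost=20, card=20
  {CD}: card=160; try (C,nl_idx)→560, (D,nl_idx)→720, (D,hash)→760, (C,merge)→1040, (D,merge)→1070, (C,hash)→1220 …(+2); best=560 via (C,nl_idx)
  {AC}: card=3200; try (C,hash)→1920, (A,nl_idx)→4000, (A,merge)→4720, (C,merge)→5040, (C,nl_idx)→6400, (A,hash)→7360 …(+2); best=1920 via (C,hash)
  {BC}: card=160; try (C,nl_idx)→320, (B,hash)→360, (C,merge)→780, (B,merge)→840, (C,hash)→1160, (C,nl)→1620 …(+1); best=320 via (C,nl_idx)
  {ACD}: card=6400; try (D,hash)→5720, (A,merge)→6000, (A,hash)→7920, (A,nl_idx)→8400, (D,nl_idx)→27520, (D,merge)→43870 …(+2); best=5720 via (D,hash)
  {BCD}: card=320; try (B,hash)→920, (D,hash)→1080, (D,nl_idx)→1600, (D,merge)→2110, (B,merge)→2120, (B,nl)→3760 …(+1); best=920 via (B,hash)
  {ABC}: card=6400; try (B,hash)→5320, (A,merge)→5760, (A,hash)→7680, (A,nl_idx)→8160, (B,merge)→43640, (A,nl)→64320 …(+1); best=5320 via (B,hash)
  {ABCD}: card=12800; try (A,merge)→8120, (A,hash)→8440, (D,hash)→12320, (B,hash)→12320, (A,nl_idx)→16600, (D,nl_idx)→56520 …(+5); best=8120 via (A,merge)

cost=8120; order=D,C,B,A; methods=nl_idx,hash,merge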